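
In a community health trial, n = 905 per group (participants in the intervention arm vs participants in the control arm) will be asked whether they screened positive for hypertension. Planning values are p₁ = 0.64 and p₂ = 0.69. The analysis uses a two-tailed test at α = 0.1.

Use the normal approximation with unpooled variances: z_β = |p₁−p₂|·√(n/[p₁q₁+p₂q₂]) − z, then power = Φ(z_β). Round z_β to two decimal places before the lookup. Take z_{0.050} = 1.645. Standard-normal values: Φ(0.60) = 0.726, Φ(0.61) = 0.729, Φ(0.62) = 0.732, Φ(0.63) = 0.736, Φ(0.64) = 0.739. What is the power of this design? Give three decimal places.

z_β = |p₁−p₂|·√(n/[p₁q₁+p₂q₂]) − z_{α/2}
    = 0.05 · √(905/0.4443) − 1.645
    = 0.05 · 45.1322 − 1.645
    = 2.2566 − 1.645 = 0.6116 → 0.61
Power = Φ(0.61) = 0.729.

Power ≈ 0.729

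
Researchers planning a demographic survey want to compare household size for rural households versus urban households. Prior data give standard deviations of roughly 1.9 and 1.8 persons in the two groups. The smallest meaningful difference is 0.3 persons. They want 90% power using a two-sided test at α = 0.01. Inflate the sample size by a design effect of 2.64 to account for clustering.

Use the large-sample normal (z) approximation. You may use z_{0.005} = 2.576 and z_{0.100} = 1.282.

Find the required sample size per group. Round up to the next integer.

n = 2991 per group

n = (z_{α/2} + z_β)² · (σ₁² + σ₂²) / δ²
  = (2.576 + 1.282)² · (1.9² + 1.8² = 6.85) / 0.3²
  = 14.8842 · 6.85 / 0.09
  = 1132.85
Design effect: 2.64 × 1132.85 = 2990.72.
Round up → n = 2991 per group.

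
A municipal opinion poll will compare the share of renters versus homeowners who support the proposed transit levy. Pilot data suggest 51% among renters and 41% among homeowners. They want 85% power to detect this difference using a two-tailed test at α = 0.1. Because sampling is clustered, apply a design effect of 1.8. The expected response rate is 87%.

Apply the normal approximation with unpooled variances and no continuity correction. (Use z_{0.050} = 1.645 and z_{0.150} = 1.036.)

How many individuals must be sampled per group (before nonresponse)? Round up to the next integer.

n = 732 per group

n = (z_{α/2} + z_β)² · [p₁(1−p₁) + p₂(1−p₂)] / (p₁ − p₂)²
  = (1.645 + 1.036)² · (0.51·0.49 + 0.41·0.59) / (0.10)²
  = (2.681)² · (0.2499 + 0.2419) / 0.0100
  = 7.1878 · 0.4918 / 0.0100
  = 353.49
Design effect: 1.8 × 353.49 = 636.29.
Adjust for 87% response: 636.29 / 0.87 = 731.37.
Round up → n = 732 per group.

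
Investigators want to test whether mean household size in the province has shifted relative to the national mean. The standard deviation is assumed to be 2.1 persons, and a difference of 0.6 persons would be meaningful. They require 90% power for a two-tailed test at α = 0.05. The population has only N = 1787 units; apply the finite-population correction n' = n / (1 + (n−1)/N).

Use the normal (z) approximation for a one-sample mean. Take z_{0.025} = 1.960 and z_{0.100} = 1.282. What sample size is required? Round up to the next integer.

n = 121

n = (z_{α/2} + z_β)² · σ² / δ²
  = (1.960 + 1.282)² · 2.1² / 0.6²
  = 10.5106 · 4.41 / 0.36
  = 128.75
Finite-population correction (N = 1787): 128.75 / (1 + (128.75 − 1)/1787) = 120.16.
Round up → n = 121.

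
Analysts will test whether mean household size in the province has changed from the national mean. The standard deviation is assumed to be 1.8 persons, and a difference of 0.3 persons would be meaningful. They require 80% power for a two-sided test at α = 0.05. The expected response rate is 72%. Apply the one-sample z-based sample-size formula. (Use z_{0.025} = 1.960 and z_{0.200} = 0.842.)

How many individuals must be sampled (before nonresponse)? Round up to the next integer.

n = 393

n = (z_{α/2} + z_β)² · σ² / δ²
  = (1.960 + 0.842)² · 1.8² / 0.3²
  = 7.8512 · 3.24 / 0.09
  = 282.64
Adjust for 72% response: 282.64 / 0.72 = 392.56.
Round up → n = 393.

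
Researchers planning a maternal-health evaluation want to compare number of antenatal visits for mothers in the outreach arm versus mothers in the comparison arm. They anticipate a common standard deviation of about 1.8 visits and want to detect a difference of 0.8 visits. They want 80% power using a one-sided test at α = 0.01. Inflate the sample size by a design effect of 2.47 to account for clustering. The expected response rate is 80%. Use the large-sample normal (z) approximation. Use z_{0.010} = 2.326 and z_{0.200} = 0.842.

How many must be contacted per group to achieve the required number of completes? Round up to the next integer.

n = 314 per group

n = (z_α + z_β)² · (σ₁² + σ₂²) / δ²
  = (2.326 + 0.842)² · (2·1.8² = 6.48) / 0.8²
  = 10.0362 · 6.48 / 0.64
  = 101.62
Design effect: 2.47 × 101.62 = 250.99.
Adjust for 80% response: 250.99 / 0.80 = 313.74.
Round up → n = 314 per group.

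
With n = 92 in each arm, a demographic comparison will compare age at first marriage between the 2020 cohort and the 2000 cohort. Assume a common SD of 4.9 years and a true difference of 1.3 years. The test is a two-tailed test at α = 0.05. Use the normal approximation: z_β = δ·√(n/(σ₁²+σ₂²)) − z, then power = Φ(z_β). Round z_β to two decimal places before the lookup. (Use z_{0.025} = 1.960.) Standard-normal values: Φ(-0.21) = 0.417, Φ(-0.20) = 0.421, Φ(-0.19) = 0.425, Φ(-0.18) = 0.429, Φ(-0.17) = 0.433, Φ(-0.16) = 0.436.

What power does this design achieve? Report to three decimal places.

z_β = δ·√(n/(σ₁²+σ₂²)) − z_{α/2}
    = 1.3 · √(92/48.02) − 1.960
    = 1.3 · 1.38415 − 1.960
    = 1.7994 − 1.960 = -0.1606 → -0.16
Power = Φ(-0.16) = 0.436.

Power ≈ 0.436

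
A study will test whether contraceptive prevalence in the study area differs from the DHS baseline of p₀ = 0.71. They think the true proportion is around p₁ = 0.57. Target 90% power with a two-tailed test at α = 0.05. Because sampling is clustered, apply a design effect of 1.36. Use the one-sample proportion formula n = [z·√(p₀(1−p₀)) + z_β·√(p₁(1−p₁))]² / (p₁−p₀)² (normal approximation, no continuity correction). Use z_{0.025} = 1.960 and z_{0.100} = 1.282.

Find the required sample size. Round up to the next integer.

n = [z_{α/2}·√(p₀q₀) + z_β·√(p₁q₁)]² / (p₁ − p₀)²
  = [1.960·√(0.71·0.29) + 1.282·√(0.57·0.43)]² / (-0.14)²
  = [1.960·0.4538 + 1.282·0.4951]² / 0.0196
  = [1.5241]² / 0.0196
  = 118.51
Design effect: 1.36 × 118.51 = 161.17.
Round up → n = 162.

n = 162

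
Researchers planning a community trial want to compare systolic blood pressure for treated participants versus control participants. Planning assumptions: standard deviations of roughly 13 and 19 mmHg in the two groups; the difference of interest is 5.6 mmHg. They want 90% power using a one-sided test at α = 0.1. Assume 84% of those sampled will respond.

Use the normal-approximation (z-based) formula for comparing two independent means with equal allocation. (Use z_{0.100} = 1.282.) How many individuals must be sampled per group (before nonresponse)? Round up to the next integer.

n = 133 per group

n = (z_α + z_β)² · (σ₁² + σ₂²) / δ²
  = (1.282 + 1.282)² · (13² + 19² = 530) / 5.6²
  = 6.5741 · 530 / 31.36
  = 111.11
Adjust for 84% response: 111.11 / 0.84 = 132.27.
Round up → n = 133 per group.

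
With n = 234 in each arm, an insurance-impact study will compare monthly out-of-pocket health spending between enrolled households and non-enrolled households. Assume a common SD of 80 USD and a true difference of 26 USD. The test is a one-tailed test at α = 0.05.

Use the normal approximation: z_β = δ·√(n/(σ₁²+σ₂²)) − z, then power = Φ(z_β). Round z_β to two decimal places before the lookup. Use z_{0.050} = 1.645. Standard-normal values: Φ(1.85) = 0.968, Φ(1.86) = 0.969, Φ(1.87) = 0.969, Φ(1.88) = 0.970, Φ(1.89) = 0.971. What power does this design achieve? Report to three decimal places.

z_β = δ·√(n/(σ₁²+σ₂²)) − z_α
    = 26 · √(234/12800) − 1.645
    = 26 · 0.13521 − 1.645
    = 3.5154 − 1.645 = 1.8704 → 1.87
Power = Φ(1.87) = 0.969.

Power ≈ 0.969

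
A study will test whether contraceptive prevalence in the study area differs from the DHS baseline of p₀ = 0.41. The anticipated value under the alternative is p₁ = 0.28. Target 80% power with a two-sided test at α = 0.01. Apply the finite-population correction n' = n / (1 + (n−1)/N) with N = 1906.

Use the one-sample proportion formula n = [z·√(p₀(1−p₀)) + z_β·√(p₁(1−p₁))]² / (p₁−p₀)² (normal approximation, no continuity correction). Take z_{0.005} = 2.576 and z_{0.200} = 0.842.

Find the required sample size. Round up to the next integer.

n = 148

n = [z_{α/2}·√(p₀q₀) + z_β·√(p₁q₁)]² / (p₁ − p₀)²
  = [2.576·√(0.41·0.59) + 0.842·√(0.28·0.72)]² / (-0.13)²
  = [2.576·0.4918 + 0.842·0.4490]² / 0.0169
  = [1.6450]² / 0.0169
  = 160.12
Finite-population correction (N = 1906): 160.12 / (1 + (160.12 − 1)/1906) = 147.79.
Round up → n = 148.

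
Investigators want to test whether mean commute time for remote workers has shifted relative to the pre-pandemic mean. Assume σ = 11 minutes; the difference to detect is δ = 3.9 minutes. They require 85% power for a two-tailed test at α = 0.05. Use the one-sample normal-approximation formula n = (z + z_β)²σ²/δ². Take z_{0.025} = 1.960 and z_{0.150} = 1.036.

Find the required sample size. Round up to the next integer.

n = 72

n = (z_{α/2} + z_β)² · σ² / δ²
  = (1.960 + 1.036)² · 11² / 3.9²
  = 8.9760 · 121 / 15.21
  = 71.41
Round up → n = 72.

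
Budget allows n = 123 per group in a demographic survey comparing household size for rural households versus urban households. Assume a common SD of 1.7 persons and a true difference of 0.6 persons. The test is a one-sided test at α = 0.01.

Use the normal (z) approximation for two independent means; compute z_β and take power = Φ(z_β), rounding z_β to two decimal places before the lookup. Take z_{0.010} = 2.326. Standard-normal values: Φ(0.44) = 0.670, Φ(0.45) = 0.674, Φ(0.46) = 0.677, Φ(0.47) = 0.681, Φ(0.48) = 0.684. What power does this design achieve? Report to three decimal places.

Power ≈ 0.670

z_β = δ·√(n/(σ₁²+σ₂²)) − z_α
    = 0.6 · √(123/5.78) − 2.326
    = 0.6 · 4.61306 − 2.326
    = 2.7678 − 2.326 = 0.4418 → 0.44
Power = Φ(0.44) = 0.670.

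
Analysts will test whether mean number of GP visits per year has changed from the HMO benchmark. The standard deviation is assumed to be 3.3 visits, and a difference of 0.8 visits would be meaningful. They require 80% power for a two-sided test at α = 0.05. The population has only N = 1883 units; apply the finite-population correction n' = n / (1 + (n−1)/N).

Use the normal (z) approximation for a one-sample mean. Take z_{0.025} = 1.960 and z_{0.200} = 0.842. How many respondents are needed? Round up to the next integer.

n = 125

n = (z_{α/2} + z_β)² · σ² / δ²
  = (1.960 + 0.842)² · 3.3² / 0.8²
  = 7.8512 · 10.89 / 0.64
  = 133.59
Finite-population correction (N = 1883): 133.59 / (1 + (133.59 − 1)/1883) = 124.80.
Round up → n = 125.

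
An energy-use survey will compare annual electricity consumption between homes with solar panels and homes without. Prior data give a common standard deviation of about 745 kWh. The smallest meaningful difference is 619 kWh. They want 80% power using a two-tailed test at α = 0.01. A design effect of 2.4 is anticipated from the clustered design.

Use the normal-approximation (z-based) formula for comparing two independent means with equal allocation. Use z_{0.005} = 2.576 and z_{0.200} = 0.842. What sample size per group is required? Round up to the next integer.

n = (z_{α/2} + z_β)² · (σ₁² + σ₂²) / δ²
  = (2.576 + 0.842)² · (2·745² = 1110050) / 619²
  = 11.6827 · 1110050 / 383161
  = 33.85
Design effect: 2.4 × 33.85 = 81.23.
Round up → n = 82 per group.

n = 82 per group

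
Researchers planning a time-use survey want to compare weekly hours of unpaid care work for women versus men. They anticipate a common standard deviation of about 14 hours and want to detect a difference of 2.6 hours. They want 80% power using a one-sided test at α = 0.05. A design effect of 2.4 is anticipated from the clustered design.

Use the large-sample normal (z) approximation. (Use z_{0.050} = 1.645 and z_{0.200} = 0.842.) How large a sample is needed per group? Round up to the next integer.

n = 861 per group

n = (z_α + z_β)² · (σ₁² + σ₂²) / δ²
  = (1.645 + 0.842)² · (2·14² = 392) / 2.6²
  = 6.1852 · 392 / 6.76
  = 358.67
Design effect: 2.4 × 358.67 = 860.80.
Round up → n = 861 per group.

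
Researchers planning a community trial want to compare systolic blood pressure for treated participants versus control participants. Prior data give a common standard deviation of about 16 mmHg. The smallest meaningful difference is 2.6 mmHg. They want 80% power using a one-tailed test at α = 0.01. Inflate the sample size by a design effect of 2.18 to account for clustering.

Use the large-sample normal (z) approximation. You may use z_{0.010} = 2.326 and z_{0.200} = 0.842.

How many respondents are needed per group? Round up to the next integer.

n = 1658 per group

n = (z_α + z_β)² · (σ₁² + σ₂²) / δ²
  = (2.326 + 0.842)² · (2·16² = 512) / 2.6²
  = 10.0362 · 512 / 6.76
  = 760.14
Design effect: 2.18 × 760.14 = 1657.11.
Round up → n = 1658 per group.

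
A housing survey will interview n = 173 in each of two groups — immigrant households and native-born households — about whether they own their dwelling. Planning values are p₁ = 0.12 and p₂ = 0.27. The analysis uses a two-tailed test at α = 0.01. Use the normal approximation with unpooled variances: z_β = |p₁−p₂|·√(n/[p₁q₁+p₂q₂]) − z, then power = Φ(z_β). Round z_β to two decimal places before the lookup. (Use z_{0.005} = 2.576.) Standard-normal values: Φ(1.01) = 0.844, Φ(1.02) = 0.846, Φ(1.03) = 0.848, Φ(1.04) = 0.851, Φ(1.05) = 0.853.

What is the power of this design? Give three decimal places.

z_β = |p₁−p₂|·√(n/[p₁q₁+p₂q₂]) − z_{α/2}
    = 0.15 · √(173/0.3027) − 2.576
    = 0.15 · 23.9065 − 2.576
    = 3.5860 − 2.576 = 1.0100 → 1.01
Power = Φ(1.01) = 0.844.

Power ≈ 0.844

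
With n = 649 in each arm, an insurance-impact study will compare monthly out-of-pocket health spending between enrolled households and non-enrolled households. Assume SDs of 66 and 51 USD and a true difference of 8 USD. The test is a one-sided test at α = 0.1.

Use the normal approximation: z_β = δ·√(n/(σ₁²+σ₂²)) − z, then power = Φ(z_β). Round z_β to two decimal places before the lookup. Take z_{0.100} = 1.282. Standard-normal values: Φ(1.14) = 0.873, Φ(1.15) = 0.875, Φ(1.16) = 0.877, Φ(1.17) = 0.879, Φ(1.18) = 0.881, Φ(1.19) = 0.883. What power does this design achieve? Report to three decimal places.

Power ≈ 0.877

z_β = δ·√(n/(σ₁²+σ₂²)) − z_α
    = 8 · √(649/6957) − 1.282
    = 8 · 0.30543 − 1.282
    = 2.4434 − 1.282 = 1.1614 → 1.16
Power = Φ(1.16) = 0.877.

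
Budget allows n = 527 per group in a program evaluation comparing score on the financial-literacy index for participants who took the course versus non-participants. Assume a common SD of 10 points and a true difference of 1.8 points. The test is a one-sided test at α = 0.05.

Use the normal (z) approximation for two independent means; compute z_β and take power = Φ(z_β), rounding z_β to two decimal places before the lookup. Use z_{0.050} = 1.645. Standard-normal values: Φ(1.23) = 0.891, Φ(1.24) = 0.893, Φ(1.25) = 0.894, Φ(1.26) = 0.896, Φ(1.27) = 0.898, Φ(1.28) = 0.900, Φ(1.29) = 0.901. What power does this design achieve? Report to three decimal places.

z_β = δ·√(n/(σ₁²+σ₂²)) − z_α
    = 1.8 · √(527/200) − 1.645
    = 1.8 · 1.62327 − 1.645
    = 2.9219 − 1.645 = 1.2769 → 1.28
Power = Φ(1.28) = 0.900.

Power ≈ 0.900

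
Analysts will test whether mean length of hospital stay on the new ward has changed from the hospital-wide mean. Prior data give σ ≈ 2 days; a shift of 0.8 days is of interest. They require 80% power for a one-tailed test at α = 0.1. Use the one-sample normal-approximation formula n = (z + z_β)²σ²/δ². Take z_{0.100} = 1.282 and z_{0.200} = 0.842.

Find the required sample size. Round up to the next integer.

n = 29

n = (z_α + z_β)² · σ² / δ²
  = (1.282 + 0.842)² · 2² / 0.8²
  = 4.5114 · 4 / 0.64
  = 28.20
Round up → n = 29.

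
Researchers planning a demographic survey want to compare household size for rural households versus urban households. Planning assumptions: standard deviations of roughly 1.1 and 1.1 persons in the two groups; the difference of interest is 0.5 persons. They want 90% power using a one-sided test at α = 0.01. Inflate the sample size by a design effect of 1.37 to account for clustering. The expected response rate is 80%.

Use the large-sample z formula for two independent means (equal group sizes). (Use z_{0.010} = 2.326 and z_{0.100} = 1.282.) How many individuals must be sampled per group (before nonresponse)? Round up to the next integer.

n = 216 per group

n = (z_α + z_β)² · (σ₁² + σ₂²) / δ²
  = (2.326 + 1.282)² · (1.1² + 1.1² = 2.42) / 0.5²
  = 13.0177 · 2.42 / 0.25
  = 126.01
Design effect: 1.37 × 126.01 = 172.64.
Adjust for 80% response: 172.64 / 0.80 = 215.79.
Round up → n = 216 per group.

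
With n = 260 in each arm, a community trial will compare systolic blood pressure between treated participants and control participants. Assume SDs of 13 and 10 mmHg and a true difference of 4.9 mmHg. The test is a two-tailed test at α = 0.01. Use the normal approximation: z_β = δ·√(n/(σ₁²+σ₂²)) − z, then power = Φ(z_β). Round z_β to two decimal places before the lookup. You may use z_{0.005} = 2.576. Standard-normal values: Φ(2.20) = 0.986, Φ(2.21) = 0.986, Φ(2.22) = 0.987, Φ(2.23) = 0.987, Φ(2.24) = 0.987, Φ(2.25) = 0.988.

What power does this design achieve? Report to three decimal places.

Power ≈ 0.987

z_β = δ·√(n/(σ₁²+σ₂²)) − z_{α/2}
    = 4.9 · √(260/269) − 2.576
    = 4.9 · 0.98313 − 2.576
    = 4.8173 − 2.576 = 2.2413 → 2.24
Power = Φ(2.24) = 0.987.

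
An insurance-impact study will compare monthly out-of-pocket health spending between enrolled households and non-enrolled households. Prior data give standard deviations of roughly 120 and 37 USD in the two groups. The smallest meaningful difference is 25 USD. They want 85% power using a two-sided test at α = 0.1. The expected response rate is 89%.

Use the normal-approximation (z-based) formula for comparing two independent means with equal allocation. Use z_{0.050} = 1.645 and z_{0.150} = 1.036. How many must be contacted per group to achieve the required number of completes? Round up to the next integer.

n = (z_{α/2} + z_β)² · (σ₁² + σ₂²) / δ²
  = (1.645 + 1.036)² · (120² + 37² = 15769) / 25²
  = 7.1878 · 15769 / 625
  = 181.35
Adjust for 89% response: 181.35 / 0.89 = 203.76.
Round up → n = 204 per group.

n = 204 per group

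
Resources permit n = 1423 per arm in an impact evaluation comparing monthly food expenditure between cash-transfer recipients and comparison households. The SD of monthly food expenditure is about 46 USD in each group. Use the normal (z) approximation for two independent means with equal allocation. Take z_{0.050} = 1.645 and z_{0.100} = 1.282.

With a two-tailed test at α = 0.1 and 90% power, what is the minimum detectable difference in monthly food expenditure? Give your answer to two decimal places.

δ = (z_{α/2} + z_β) · √((σ₁²+σ₂²)/n)
  = (1.645 + 1.282) · √(4232/1423)
  = 2.927 · √2.974
  = 2.927 · 1.7245
  = 5.0477

Minimum detectable difference ≈ 5.05 USD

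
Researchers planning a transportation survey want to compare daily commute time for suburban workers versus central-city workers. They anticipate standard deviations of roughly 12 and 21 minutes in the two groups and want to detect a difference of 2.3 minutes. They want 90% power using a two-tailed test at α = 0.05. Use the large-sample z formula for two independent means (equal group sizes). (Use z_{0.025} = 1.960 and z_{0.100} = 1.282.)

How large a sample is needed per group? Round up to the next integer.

n = 1163 per group

n = (z_{α/2} + z_β)² · (σ₁² + σ₂²) / δ²
  = (1.960 + 1.282)² · (12² + 21² = 585) / 2.3²
  = 10.5106 · 585 / 5.29
  = 1162.32
Round up → n = 1163 per group.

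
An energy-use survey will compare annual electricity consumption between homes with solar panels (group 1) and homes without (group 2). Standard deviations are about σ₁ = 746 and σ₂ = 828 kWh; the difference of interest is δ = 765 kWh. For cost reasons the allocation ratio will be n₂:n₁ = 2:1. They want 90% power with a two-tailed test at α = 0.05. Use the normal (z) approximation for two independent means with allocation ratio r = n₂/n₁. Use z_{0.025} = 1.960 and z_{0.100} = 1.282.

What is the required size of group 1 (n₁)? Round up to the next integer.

n₁ = 17

n₁ = (z_{α/2} + z_β)² · (σ₁² + σ₂²/r) / δ²
   = (1.960 + 1.282)² · (746² + 828²/2) / 765²
   = 10.5106 · (556516 + 342792) / 585225
   = 10.5106 · 899308 / 585225
   = 16.15
Round up → n₁ = 17; n₂ = r·n₁ = 2 × 17 = 34.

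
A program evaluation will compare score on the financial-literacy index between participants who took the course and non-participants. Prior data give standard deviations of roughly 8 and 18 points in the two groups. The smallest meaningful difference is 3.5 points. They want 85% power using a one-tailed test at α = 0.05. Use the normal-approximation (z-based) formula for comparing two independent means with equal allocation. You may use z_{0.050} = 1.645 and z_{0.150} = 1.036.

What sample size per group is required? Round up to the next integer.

n = 228 per group

n = (z_α + z_β)² · (σ₁² + σ₂²) / δ²
  = (1.645 + 1.036)² · (8² + 18² = 388) / 3.5²
  = 7.1878 · 388 / 12.25
  = 227.66
Round up → n = 228 per group.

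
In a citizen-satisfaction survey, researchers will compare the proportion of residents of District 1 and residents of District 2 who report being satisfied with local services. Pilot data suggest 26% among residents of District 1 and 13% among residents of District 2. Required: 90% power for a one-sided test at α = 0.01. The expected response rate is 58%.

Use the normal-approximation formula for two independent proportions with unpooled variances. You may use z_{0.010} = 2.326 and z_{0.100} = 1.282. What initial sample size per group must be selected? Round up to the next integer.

n = (z_α + z_β)² · [p₁(1−p₁) + p₂(1−p₂)] / (p₁ − p₂)²
  = (2.326 + 1.282)² · (0.26·0.74 + 0.13·0.87) / (0.13)²
  = (3.608)² · (0.1924 + 0.1131) / 0.0169
  = 13.0177 · 0.3055 / 0.0169
  = 235.32
Adjust for 58% response: 235.32 / 0.58 = 405.72.
Round up → n = 406 per group.

n = 406 per group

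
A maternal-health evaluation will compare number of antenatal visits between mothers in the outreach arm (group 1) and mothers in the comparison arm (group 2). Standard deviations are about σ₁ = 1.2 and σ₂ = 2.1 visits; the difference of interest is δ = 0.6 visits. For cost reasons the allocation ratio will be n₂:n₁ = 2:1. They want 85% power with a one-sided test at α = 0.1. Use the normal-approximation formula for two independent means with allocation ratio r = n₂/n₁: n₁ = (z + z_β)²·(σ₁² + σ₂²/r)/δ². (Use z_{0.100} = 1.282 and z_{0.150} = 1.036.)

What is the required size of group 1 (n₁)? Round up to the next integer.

n₁ = (z_α + z_β)² · (σ₁² + σ₂²/r) / δ²
   = (1.282 + 1.036)² · (1.2² + 2.1²/2) / 0.6²
   = 5.3731 · (1.44 + 2.205) / 0.36
   = 5.3731 · 3.645 / 0.36
   = 54.40
Round up → n₁ = 55; n₂ = r·n₁ = 2 × 55 = 110.

n₁ = 55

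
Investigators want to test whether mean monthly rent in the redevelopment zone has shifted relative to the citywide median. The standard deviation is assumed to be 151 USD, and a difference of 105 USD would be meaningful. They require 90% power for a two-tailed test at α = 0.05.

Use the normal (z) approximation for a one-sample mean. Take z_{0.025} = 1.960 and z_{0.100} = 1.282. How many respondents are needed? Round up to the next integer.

n = (z_{α/2} + z_β)² · σ² / δ²
  = (1.960 + 1.282)² · 151² / 105²
  = 10.5106 · 22801 / 11025
  = 21.74
Round up → n = 22.

n = 22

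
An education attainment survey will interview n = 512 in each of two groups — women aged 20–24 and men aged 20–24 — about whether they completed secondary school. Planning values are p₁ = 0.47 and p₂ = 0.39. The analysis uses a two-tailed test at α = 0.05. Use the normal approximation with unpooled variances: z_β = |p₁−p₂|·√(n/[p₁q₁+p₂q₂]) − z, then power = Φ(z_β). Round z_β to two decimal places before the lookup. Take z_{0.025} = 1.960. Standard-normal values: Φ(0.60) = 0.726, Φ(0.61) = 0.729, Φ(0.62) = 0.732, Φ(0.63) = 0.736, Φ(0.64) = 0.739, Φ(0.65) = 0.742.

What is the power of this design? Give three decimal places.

z_β = |p₁−p₂|·√(n/[p₁q₁+p₂q₂]) − z_{α/2}
    = 0.08 · √(512/0.4870) − 1.960
    = 0.08 · 32.4243 − 1.960
    = 2.5939 − 1.960 = 0.6339 → 0.63
Power = Φ(0.63) = 0.736.

Power ≈ 0.736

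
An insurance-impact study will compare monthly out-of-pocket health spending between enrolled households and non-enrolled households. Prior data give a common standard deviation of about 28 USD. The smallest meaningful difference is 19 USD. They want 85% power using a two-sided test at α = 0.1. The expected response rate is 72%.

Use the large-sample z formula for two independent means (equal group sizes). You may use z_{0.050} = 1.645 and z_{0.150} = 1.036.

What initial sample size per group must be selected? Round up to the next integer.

n = 44 per group

n = (z_{α/2} + z_β)² · (σ₁² + σ₂²) / δ²
  = (1.645 + 1.036)² · (2·28² = 1568) / 19²
  = 7.1878 · 1568 / 361
  = 31.22
Adjust for 72% response: 31.22 / 0.72 = 43.36.
Round up → n = 44 per group.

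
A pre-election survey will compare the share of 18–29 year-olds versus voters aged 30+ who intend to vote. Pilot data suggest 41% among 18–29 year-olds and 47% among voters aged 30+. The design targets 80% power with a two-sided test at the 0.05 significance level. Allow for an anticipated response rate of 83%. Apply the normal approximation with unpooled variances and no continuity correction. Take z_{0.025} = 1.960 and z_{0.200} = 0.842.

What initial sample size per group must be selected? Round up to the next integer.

n = 1291 per group

n = (z_{α/2} + z_β)² · [p₁(1−p₁) + p₂(1−p₂)] / (p₁ − p₂)²
  = (1.960 + 0.842)² · (0.41·0.59 + 0.47·0.53) / (-0.06)²
  = (2.802)² · (0.2419 + 0.2491) / 0.0036
  = 7.8512 · 0.4910 / 0.0036
  = 1070.82
Adjust for 83% response: 1070.82 / 0.83 = 1290.14.
Round up → n = 1291 per group.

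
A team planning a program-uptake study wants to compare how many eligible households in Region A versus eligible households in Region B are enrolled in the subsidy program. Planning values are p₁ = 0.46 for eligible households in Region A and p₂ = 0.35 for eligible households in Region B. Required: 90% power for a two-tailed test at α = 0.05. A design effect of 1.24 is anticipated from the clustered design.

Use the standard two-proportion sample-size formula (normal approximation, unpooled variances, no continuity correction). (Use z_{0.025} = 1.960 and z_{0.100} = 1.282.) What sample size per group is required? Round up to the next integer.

n = 513 per group

n = (z_{α/2} + z_β)² · [p₁(1−p₁) + p₂(1−p₂)] / (p₁ − p₂)²
  = (1.960 + 1.282)² · (0.46·0.54 + 0.35·0.65) / (0.11)²
  = (3.242)² · (0.2484 + 0.2275) / 0.0121
  = 10.5106 · 0.4759 / 0.0121
  = 413.39
Design effect: 1.24 × 413.39 = 512.60.
Round up → n = 513 per group.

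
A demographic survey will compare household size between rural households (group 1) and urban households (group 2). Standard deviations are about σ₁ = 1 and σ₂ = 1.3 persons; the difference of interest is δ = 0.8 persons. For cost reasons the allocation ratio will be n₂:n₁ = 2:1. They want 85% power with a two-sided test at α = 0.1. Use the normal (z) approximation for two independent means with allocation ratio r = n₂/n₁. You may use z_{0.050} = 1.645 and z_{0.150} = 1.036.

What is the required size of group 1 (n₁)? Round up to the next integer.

n₁ = 21

n₁ = (z_{α/2} + z_β)² · (σ₁² + σ₂²/r) / δ²
   = (1.645 + 1.036)² · (1² + 1.3²/2) / 0.8²
   = 7.1878 · (1 + 0.845) / 0.64
   = 7.1878 · 1.845 / 0.64
   = 20.72
Round up → n₁ = 21; n₂ = r·n₁ = 2 × 21 = 42.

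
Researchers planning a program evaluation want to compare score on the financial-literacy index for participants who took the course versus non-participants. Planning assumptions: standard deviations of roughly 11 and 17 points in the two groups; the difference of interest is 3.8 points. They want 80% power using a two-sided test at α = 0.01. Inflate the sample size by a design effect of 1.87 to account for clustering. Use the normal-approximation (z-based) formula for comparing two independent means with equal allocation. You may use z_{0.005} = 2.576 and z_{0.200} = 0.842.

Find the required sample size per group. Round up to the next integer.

n = 621 per group

n = (z_{α/2} + z_β)² · (σ₁² + σ₂²) / δ²
  = (2.576 + 0.842)² · (11² + 17² = 410) / 3.8²
  = 11.6827 · 410 / 14.44
  = 331.71
Design effect: 1.87 × 331.71 = 620.30.
Round up → n = 621 per group.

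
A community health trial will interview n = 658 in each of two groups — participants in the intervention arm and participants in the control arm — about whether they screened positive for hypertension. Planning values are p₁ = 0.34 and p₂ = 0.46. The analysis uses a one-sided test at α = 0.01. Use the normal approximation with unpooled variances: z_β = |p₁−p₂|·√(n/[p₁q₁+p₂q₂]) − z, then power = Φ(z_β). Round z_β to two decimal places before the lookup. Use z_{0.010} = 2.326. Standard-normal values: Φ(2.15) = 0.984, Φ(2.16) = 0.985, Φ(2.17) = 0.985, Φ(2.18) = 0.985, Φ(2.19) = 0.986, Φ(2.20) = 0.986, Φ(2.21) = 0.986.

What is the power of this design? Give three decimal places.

z_β = |p₁−p₂|·√(n/[p₁q₁+p₂q₂]) − z_α
    = 0.12 · √(658/0.4728) − 2.326
    = 0.12 · 37.3056 − 2.326
    = 4.4767 − 2.326 = 2.1507 → 2.15
Power = Φ(2.15) = 0.984.

Power ≈ 0.984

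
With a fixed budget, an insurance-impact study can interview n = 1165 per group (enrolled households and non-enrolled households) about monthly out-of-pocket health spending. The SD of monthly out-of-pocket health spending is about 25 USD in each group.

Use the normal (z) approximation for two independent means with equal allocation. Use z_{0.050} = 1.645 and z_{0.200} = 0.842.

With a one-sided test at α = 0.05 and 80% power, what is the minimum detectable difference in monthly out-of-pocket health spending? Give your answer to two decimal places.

δ = (z_α + z_β) · √((σ₁²+σ₂²)/n)
  = (1.645 + 0.842) · √(1250/1165)
  = 2.487 · √1.073
  = 2.487 · 1.0358
  = 2.5761

Minimum detectable difference ≈ 2.58 USD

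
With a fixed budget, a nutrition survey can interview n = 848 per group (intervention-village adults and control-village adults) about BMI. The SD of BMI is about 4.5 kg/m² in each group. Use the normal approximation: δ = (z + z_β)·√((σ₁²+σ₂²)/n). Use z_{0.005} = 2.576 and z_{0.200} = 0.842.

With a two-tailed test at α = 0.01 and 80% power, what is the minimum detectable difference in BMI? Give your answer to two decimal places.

Minimum detectable difference ≈ 0.75 kg/m²

δ = (z_{α/2} + z_β) · √((σ₁²+σ₂²)/n)
  = (2.576 + 0.842) · √(40.5/848)
  = 3.418 · √0.04776
  = 3.418 · 0.2185
  = 0.7470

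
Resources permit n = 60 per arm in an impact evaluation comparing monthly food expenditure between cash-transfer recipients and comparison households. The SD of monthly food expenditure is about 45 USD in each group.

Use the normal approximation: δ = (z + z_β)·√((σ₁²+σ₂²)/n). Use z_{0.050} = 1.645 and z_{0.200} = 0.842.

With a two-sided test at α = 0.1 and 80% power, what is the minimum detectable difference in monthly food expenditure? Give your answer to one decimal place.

δ = (z_{α/2} + z_β) · √((σ₁²+σ₂²)/n)
  = (1.645 + 0.842) · √(4050/60)
  = 2.487 · √67.5
  = 2.487 · 8.2158
  = 20.4328

Minimum detectable difference ≈ 20.4 USD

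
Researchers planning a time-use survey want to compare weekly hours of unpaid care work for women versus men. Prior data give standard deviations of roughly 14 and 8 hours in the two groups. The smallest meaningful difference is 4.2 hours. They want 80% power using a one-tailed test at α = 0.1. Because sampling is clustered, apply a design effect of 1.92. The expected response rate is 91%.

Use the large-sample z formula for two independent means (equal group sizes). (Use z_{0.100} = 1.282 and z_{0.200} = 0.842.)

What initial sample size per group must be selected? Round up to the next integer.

n = (z_α + z_β)² · (σ₁² + σ₂²) / δ²
  = (1.282 + 0.842)² · (14² + 8² = 260) / 4.2²
  = 4.5114 · 260 / 17.64
  = 66.49
Design effect: 1.92 × 66.49 = 127.67.
Adjust for 91% response: 127.67 / 0.91 = 140.30.
Round up → n = 141 per group.

n = 141 per group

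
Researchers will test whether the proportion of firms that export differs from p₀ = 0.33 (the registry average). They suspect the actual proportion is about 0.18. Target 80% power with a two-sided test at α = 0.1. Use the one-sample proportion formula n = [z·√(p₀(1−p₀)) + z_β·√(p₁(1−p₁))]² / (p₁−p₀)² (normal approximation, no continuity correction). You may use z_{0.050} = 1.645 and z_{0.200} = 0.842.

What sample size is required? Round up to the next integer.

n = 54

n = [z_{α/2}·√(p₀q₀) + z_β·√(p₁q₁)]² / (p₁ − p₀)²
  = [1.645·√(0.33·0.67) + 0.842·√(0.18·0.82)]² / (-0.15)²
  = [1.645·0.4702 + 0.842·0.3842]² / 0.0225
  = [1.0970]² / 0.0225
  = 53.48
Round up → n = 54.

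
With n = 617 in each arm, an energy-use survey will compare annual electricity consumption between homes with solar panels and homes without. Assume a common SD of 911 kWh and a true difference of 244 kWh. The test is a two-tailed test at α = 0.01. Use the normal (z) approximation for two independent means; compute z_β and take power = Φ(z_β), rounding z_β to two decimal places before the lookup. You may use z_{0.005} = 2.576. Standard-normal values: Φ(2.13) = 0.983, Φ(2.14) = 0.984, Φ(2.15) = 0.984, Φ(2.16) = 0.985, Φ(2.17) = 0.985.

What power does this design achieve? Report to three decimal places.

Power ≈ 0.983

z_β = δ·√(n/(σ₁²+σ₂²)) − z_{α/2}
    = 244 · √(617/1659842) − 2.576
    = 244 · 0.01928 − 2.576
    = 4.7043 − 2.576 = 2.1283 → 2.13
Power = Φ(2.13) = 0.983.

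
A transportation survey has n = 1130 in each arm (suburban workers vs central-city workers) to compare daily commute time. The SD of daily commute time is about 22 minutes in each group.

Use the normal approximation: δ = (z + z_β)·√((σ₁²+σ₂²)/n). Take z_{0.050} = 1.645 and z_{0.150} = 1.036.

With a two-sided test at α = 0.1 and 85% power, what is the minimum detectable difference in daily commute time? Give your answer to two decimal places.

δ = (z_{α/2} + z_β) · √((σ₁²+σ₂²)/n)
  = (1.645 + 1.036) · √(968/1130)
  = 2.681 · √0.85664
  = 2.681 · 0.9255
  = 2.4814

Minimum detectable difference ≈ 2.48 minutes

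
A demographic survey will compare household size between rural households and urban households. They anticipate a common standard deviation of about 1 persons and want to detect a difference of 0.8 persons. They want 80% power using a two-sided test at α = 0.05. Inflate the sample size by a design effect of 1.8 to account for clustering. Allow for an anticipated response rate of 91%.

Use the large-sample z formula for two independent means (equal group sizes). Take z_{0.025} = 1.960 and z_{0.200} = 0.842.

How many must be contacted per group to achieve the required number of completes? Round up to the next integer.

n = (z_{α/2} + z_β)² · (σ₁² + σ₂²) / δ²
  = (1.960 + 0.842)² · (2·1² = 2) / 0.8²
  = 7.8512 · 2 / 0.64
  = 24.54
Design effect: 1.8 × 24.54 = 44.16.
Adjust for 91% response: 44.16 / 0.91 = 48.53.
Round up → n = 49 per group.

n = 49 per group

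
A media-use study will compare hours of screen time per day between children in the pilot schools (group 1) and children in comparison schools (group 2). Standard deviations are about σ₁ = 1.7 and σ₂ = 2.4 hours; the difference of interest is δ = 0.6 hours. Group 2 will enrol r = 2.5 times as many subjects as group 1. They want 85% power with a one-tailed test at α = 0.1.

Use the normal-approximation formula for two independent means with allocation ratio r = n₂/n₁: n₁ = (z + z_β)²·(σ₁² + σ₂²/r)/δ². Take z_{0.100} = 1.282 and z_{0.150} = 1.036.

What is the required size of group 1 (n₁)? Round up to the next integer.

n₁ = 78

n₁ = (z_α + z_β)² · (σ₁² + σ₂²/r) / δ²
   = (1.282 + 1.036)² · (1.7² + 2.4²/2.5) / 0.6²
   = 5.3731 · (2.89 + 2.304) / 0.36
   = 5.3731 · 5.194 / 0.36
   = 77.52
Round up → n₁ = 78; n₂ = r·n₁ = 2.5 × 78 = 195.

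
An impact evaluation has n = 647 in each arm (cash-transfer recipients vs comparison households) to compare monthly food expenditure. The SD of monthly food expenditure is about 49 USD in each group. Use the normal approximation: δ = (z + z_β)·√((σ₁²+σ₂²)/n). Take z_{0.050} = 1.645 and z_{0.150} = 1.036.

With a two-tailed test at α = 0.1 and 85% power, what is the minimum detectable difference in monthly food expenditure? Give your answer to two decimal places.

δ = (z_{α/2} + z_β) · √((σ₁²+σ₂²)/n)
  = (1.645 + 1.036) · √(4802/647)
  = 2.681 · √7.4219
  = 2.681 · 2.7243
  = 7.3039

Minimum detectable difference ≈ 7.30 USD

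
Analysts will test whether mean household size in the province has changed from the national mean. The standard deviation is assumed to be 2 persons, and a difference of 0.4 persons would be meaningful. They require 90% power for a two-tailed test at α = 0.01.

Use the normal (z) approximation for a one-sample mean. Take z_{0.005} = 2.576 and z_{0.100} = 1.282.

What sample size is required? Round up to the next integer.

n = (z_{α/2} + z_β)² · σ² / δ²
  = (2.576 + 1.282)² · 2² / 0.4²
  = 14.8842 · 4 / 0.16
  = 372.10
Round up → n = 373.

n = 373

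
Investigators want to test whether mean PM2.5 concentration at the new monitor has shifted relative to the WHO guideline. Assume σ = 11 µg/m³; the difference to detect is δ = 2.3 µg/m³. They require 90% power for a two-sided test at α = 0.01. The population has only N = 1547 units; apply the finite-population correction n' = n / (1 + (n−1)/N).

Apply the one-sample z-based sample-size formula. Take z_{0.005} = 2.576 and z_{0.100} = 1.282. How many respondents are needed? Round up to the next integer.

n = (z_{α/2} + z_β)² · σ² / δ²
  = (2.576 + 1.282)² · 11² / 2.3²
  = 14.8842 · 121 / 5.29
  = 340.45
Finite-population correction (N = 1547): 340.45 / (1 + (340.45 − 1)/1547) = 279.19.
Round up → n = 280.

n = 280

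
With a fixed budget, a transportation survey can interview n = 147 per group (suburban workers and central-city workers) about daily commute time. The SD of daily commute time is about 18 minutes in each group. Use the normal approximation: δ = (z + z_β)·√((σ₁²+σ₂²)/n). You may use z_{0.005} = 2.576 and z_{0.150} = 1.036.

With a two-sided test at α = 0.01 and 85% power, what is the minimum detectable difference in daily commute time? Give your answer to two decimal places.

Minimum detectable difference ≈ 7.58 minutes

δ = (z_{α/2} + z_β) · √((σ₁²+σ₂²)/n)
  = (2.576 + 1.036) · √(648/147)
  = 3.612 · √4.4082
  = 3.612 · 2.0996
  = 7.5836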